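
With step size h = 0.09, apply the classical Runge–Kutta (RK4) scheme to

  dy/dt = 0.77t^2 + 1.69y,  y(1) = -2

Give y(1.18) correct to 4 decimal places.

-2.5198

RK4: k1 = f(t_n, y_n); k2 = f(t_n + h/2, y_n + (h/2)·k1); k3 = f(t_n + h/2, y_n + (h/2)·k2); k4 = f(t_n + h, y_n + h·k3); y_{n+1} = y_n + (h/6)·(k1 + 2k2 + 2k3 + k4).
t=1.000000, y=-2.000000:
  k1 = f(1.000000, -2.000000) = -2.610000
  k2 = f(1.045000, -2.117450) = -2.737631
  k3 = f(1.045000, -2.123193) = -2.747338
  k4 = f(1.090000, -2.247260) = -2.883033
  y ← -2.000000 + (0.09/6)·(k1 + 2k2 + 2k3 + k4) = -2.246945
t=1.090000, y=-2.246945:
  k1 = f(1.090000, -2.246945) = -2.882499
  k2 = f(1.135000, -2.376657) = -3.024617
  k3 = f(1.135000, -2.383052) = -3.035425
  k4 = f(1.180000, -2.520133) = -3.186876
  y ← -2.246945 + (0.09/6)·(k1 + 2k2 + 2k3 + k4) = -2.519786
y(1.18) ≈ -2.5198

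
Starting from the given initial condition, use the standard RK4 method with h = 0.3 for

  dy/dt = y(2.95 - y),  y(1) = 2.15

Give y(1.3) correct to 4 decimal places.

2.5565

RK4: k1 = f(t_n, y_n); k2 = f(t_n + h/2, y_n + (h/2)·k1); k3 = f(t_n + h/2, y_n + (h/2)·k2); k4 = f(t_n + h, y_n + h·k3); y_{n+1} = y_n + (h/6)·(k1 + 2k2 + 2k3 + k4).
t=1.000000, y=2.150000:
  k1 = f(1.000000, 2.150000) = 1.720000
  k2 = f(1.150000, 2.408000) = 1.305136
  k3 = f(1.150000, 2.345770) = 1.417384
  k4 = f(1.300000, 2.575215) = 0.965152
  y ← 2.150000 + (0.3/6)·(k1 + 2k2 + 2k3 + k4) = 2.556510
y(1.3) ≈ 2.5565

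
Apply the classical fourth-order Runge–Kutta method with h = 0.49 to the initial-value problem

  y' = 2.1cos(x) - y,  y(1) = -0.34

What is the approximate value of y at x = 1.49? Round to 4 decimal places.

RK4: k1 = f(x_n, y_n); k2 = f(x_n + h/2, y_n + (h/2)·k1); k3 = f(x_n + h/2, y_n + (h/2)·k2); k4 = f(x_n + h, y_n + h·k3); y_{n+1} = y_n + (h/6)·(k1 + 2k2 + 2k3 + k4).
x=1.000000, y=-0.340000:
  k1 = f(1.000000, -0.340000) = 1.474635
  k2 = f(1.245000, 0.021286) = 0.650847
  k3 = f(1.245000, -0.180542) = 0.852675
  k4 = f(1.490000, 0.077811) = 0.091677
  y ← -0.340000 + (0.49/6)·(k1 + 2k2 + 2k3 + k4) = 0.033491
y(1.49) ≈ 0.0335

0.0335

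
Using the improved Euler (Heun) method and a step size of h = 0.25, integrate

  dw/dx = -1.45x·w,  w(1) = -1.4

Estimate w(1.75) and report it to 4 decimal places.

-0.3441

Heun: k1 = f(x_n, w_n); k2 = f(x_n + h, w_n + h·k1); w_{n+1} = w_n + (h/2)·(k1 + k2).
x=1.000000, w=-1.400000:
  k1 = f(1.000000, -1.400000) = 2.030000
  k2 = f(1.250000, -0.892500) = 1.617656
  w ← -1.400000 + (0.25/2)·(2.030000 + 1.617656) = -0.944043
x=1.250000, w=-0.944043:
  k1 = f(1.250000, -0.944043) = 1.711078
  k2 = f(1.500000, -0.516273) = 1.122895
  w ← -0.944043 + (0.25/2)·(1.711078 + 1.122895) = -0.589796
x=1.500000, w=-0.589796:
  k1 = f(1.500000, -0.589796) = 1.282807
  k2 = f(1.750000, -0.269095) = 0.682828
  w ← -0.589796 + (0.25/2)·(1.282807 + 0.682828) = -0.344092
w(1.75) ≈ -0.3441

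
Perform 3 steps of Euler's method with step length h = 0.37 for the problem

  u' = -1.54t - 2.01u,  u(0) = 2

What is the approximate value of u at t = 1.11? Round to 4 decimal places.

-0.4420

Euler: u_{n+1} = u_n + h·f(t_n, u_n).
t=0.000000, u=2.000000: f=-4.020000 → u ← 2.000000 + 0.37·(-4.020000) = 0.512600
t=0.370000, u=0.512600: f=-1.600126 → u ← 0.512600 + 0.37·(-1.600126) = -0.079447
t=0.740000, u=-0.079447: f=-0.979912 → u ← -0.079447 + 0.37·(-0.979912) = -0.442014
u(1.11) ≈ -0.4420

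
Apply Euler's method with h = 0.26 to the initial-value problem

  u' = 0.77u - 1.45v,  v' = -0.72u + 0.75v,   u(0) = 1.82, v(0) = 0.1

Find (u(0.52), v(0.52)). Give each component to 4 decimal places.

2.6598, -0.6662

Euler on (u,v): u_{n+1} = u_n + h·u', v_{n+1} = v_n + h·v'.
0.000000: (1.820000, 0.100000); f=(1.256400, -1.235400) → (2.146664, -0.221204)
0.260000: (2.146664, -0.221204); f=(1.973677, -1.711501) → (2.659820, -0.666194)
(u(0.52), v(0.52)) ≈ (2.6598, -0.6662)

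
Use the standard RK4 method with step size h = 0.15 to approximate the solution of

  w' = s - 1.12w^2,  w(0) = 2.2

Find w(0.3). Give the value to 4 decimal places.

RK4: k1 = f(s_n, w_n); k2 = f(s_n + h/2, w_n + (h/2)·k1); k3 = f(s_n + h/2, w_n + (h/2)·k2); k4 = f(s_n + h, w_n + h·k3); w_{n+1} = w_n + (h/6)·(k1 + 2k2 + 2k3 + k4).
s=0.000000, w=2.200000:
  k1 = f(0.000000, 2.200000) = -5.420800
  k2 = f(0.075000, 1.793440) = -3.527398
  k3 = f(0.075000, 1.935445) = -4.120462
  k4 = f(0.150000, 1.581931) = -2.652806
  w ← 2.200000 + (0.15/6)·(k1 + 2k2 + 2k3 + k4) = 1.615767
s=0.150000, w=1.615767:
  k1 = f(0.150000, 1.615767) = -2.773987
  k2 = f(0.225000, 1.407718) = -1.994470
  k3 = f(0.225000, 1.466182) = -2.182651
  k4 = f(0.300000, 1.288369) = -1.559083
  w ← 1.615767 + (0.15/6)·(k1 + 2k2 + 2k3 + k4) = 1.298584
w(0.3) ≈ 1.2986

1.2986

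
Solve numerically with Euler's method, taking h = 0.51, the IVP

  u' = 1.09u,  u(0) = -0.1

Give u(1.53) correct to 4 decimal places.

Euler: u_{n+1} = u_n + h·f(t_n, u_n).
t=0.000000, u=-0.100000: f=-0.109000 → u ← -0.100000 + 0.51·(-0.109000) = -0.155590
t=0.510000, u=-0.155590: f=-0.169593 → u ← -0.155590 + 0.51·(-0.169593) = -0.242082
t=1.020000, u=-0.242082: f=-0.263870 → u ← -0.242082 + 0.51·(-0.263870) = -0.376656
u(1.53) ≈ -0.3767

-0.3767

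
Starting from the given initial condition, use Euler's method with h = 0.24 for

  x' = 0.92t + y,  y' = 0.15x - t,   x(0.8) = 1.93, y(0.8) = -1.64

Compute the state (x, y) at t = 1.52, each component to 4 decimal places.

Euler on (x,y): x_{n+1} = x_n + h·x', y_{n+1} = y_n + h·y'.
0.800000: (1.930000, -1.640000); f=(-0.904000, -0.510500) → (1.713040, -1.762520)
1.040000: (1.713040, -1.762520); f=(-0.805720, -0.783044) → (1.519667, -1.950451)
1.280000: (1.519667, -1.950451); f=(-0.772851, -1.052050) → (1.334183, -2.202943)
(x(1.52), y(1.52)) ≈ (1.3342, -2.2029)

1.3342, -2.2029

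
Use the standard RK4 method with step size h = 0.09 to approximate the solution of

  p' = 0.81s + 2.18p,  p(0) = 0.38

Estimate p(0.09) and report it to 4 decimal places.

RK4: k1 = f(s_n, p_n); k2 = f(s_n + h/2, p_n + (h/2)·k1); k3 = f(s_n + h/2, p_n + (h/2)·k2); k4 = f(s_n + h, p_n + h·k3); p_{n+1} = p_n + (h/6)·(k1 + 2k2 + 2k3 + k4).
s=0.000000, p=0.380000:
  k1 = f(0.000000, 0.380000) = 0.828400
  k2 = f(0.045000, 0.417278) = 0.946116
  k3 = f(0.045000, 0.422575) = 0.957664
  k4 = f(0.090000, 0.466190) = 1.089194
  p ← 0.380000 + (0.09/6)·(k1 + 2k2 + 2k3 + k4) = 0.465877
p(0.09) ≈ 0.4659

0.4659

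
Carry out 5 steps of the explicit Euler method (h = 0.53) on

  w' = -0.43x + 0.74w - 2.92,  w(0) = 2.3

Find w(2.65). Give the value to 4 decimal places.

Euler: w_{n+1} = w_n + h·f(x_n, w_n).
x=0.000000, w=2.300000: f=-1.218000 → w ← 2.300000 + 0.53·(-1.218000) = 1.654460
x=0.530000, w=1.654460: f=-1.923600 → w ← 1.654460 + 0.53·(-1.923600) = 0.634952
x=1.060000, w=0.634952: f=-2.905935 → w ← 0.634952 + 0.53·(-2.905935) = -0.905194
x=1.590000, w=-0.905194: f=-4.273543 → w ← -0.905194 + 0.53·(-4.273543) = -3.170171
x=2.120000, w=-3.170171: f=-6.177527 → w ← -3.170171 + 0.53·(-6.177527) = -6.444261
w(2.65) ≈ -6.4443

-6.4443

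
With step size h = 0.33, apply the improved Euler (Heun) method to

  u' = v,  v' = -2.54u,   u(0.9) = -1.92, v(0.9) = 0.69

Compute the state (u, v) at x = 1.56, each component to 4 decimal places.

-0.5021, 3.0950

Heun on (u,v): k1 = f(x_n, state_n); k2 = f(x_n + h, state_n + h·k1); state_{n+1} = state_n + (h/2)·(k1 + k2).
0.900000: (-1.920000, 0.690000)
  k1 = (0.690000, 4.876800)
  predictor → (-1.692300, 2.299344)
  k2 = (2.299344, 4.298442)
  → (-1.426758, 2.203915)
1.230000: (-1.426758, 2.203915)
  k1 = (2.203915, 3.623966)
  predictor → (-0.699466, 3.399824)
  k2 = (3.399824, 1.776644)
  → (-0.502141, 3.095016)
(u(1.56), v(1.56)) ≈ (-0.5021, 3.0950)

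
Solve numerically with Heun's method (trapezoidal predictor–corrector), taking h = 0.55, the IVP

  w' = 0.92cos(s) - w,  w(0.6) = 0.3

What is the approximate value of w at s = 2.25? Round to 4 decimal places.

Heun: k1 = f(s_n, w_n); k2 = f(s_n + h, w_n + h·k1); w_{n+1} = w_n + (h/2)·(k1 + k2).
s=0.600000, w=0.300000:
  k1 = f(0.600000, 0.300000) = 0.459309
  k2 = f(1.150000, 0.552620) = -0.176811
  w ← 0.300000 + (0.55/2)·(0.459309 + (-0.176811)) = 0.377687
s=1.150000, w=0.377687:
  k1 = f(1.150000, 0.377687) = -0.001878
  k2 = f(1.700000, 0.376654) = -0.495191
  w ← 0.377687 + (0.55/2)·(-0.001878 + (-0.495191)) = 0.240993
s=1.700000, w=0.240993:
  k1 = f(1.700000, 0.240993) = -0.359530
  k2 = f(2.250000, 0.043251) = -0.621171
  w ← 0.240993 + (0.55/2)·(-0.359530 + (-0.621171)) = -0.028700
w(2.25) ≈ -0.0287

-0.0287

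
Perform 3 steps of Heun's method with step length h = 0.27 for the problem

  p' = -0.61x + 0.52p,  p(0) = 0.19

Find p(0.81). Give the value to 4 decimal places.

0.0620

Heun: k1 = f(x_n, p_n); k2 = f(x_n + h, p_n + h·k1); p_{n+1} = p_n + (h/2)·(k1 + k2).
x=0.000000, p=0.190000:
  k1 = f(0.000000, 0.190000) = 0.098800
  k2 = f(0.270000, 0.216676) = -0.052028
  p ← 0.190000 + (0.27/2)·(0.098800 + (-0.052028)) = 0.196314
x=0.270000, p=0.196314:
  k1 = f(0.270000, 0.196314) = -0.062617
  k2 = f(0.540000, 0.179408) = -0.236108
  p ← 0.196314 + (0.27/2)·(-0.062617 + (-0.236108)) = 0.155986
x=0.540000, p=0.155986:
  k1 = f(0.540000, 0.155986) = -0.248287
  k2 = f(0.810000, 0.088949) = -0.447847
  p ← 0.155986 + (0.27/2)·(-0.248287 + (-0.447847)) = 0.062008
p(0.81) ≈ 0.0620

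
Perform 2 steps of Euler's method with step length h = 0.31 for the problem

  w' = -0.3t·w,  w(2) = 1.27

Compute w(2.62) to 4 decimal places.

Euler: w_{n+1} = w_n + h·f(t_n, w_n).
t=2.000000, w=1.270000: f=-0.762000 → w ← 1.270000 + 0.31·(-0.762000) = 1.033780
t=2.310000, w=1.033780: f=-0.716410 → w ← 1.033780 + 0.31·(-0.716410) = 0.811693
w(2.62) ≈ 0.8117

0.8117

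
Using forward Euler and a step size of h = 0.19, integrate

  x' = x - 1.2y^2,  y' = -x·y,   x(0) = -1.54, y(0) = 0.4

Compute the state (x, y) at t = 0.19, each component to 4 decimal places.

Euler on (x,y): x_{n+1} = x_n + h·x', y_{n+1} = y_n + h·y'.
0.000000: (-1.540000, 0.400000); f=(-1.732000, 0.616000) → (-1.869080, 0.517040)
(x(0.19), y(0.19)) ≈ (-1.8691, 0.5170)

-1.8691, 0.5170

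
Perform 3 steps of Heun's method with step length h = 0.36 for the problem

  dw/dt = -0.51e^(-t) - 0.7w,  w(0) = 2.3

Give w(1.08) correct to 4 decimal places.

0.8729

Heun: k1 = f(t_n, w_n); k2 = f(t_n + h, w_n + h·k1); w_{n+1} = w_n + (h/2)·(k1 + k2).
t=0.000000, w=2.300000:
  k1 = f(0.000000, 2.300000) = -2.120000
  k2 = f(0.360000, 1.536800) = -1.431575
  w ← 2.300000 + (0.36/2)·(-2.120000 + (-1.431575)) = 1.660717
t=0.360000, w=1.660717:
  k1 = f(0.360000, 1.660717) = -1.518316
  k2 = f(0.720000, 1.114123) = -1.028129
  w ← 1.660717 + (0.36/2)·(-1.518316 + (-1.028129)) = 1.202356
t=0.720000, w=1.202356:
  k1 = f(0.720000, 1.202356) = -1.089893
  k2 = f(1.080000, 0.809995) = -0.740190
  w ← 1.202356 + (0.36/2)·(-1.089893 + (-0.740190)) = 0.872941
w(1.08) ≈ 0.8729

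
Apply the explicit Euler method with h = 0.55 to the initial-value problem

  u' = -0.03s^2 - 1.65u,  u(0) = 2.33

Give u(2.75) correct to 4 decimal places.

-0.0842

Euler: u_{n+1} = u_n + h·f(s_n, u_n).
s=0.000000, u=2.330000: f=-3.844500 → u ← 2.330000 + 0.55·(-3.844500) = 0.215525
s=0.550000, u=0.215525: f=-0.364691 → u ← 0.215525 + 0.55·(-0.364691) = 0.014945
s=1.100000, u=0.014945: f=-0.060959 → u ← 0.014945 + 0.55·(-0.060959) = -0.018583
s=1.650000, u=-0.018583: f=-0.051014 → u ← -0.018583 + 0.55·(-0.051014) = -0.046640
s=2.200000, u=-0.046640: f=-0.068244 → u ← -0.046640 + 0.55·(-0.068244) = -0.084174
u(2.75) ≈ -0.0842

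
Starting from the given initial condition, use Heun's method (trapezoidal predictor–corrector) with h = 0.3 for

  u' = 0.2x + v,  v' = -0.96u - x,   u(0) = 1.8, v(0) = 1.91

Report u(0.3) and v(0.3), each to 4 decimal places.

2.3042, 1.2641

Heun on (u,v): k1 = f(x_n, state_n); k2 = f(x_n + h, state_n + h·k1); state_{n+1} = state_n + (h/2)·(k1 + k2).
0.000000: (1.800000, 1.910000)
  k1 = (1.910000, -1.728000)
  predictor → (2.373000, 1.391600)
  k2 = (1.451600, -2.578080)
  → (2.304240, 1.264088)
(u(0.3), v(0.3)) ≈ (2.3042, 1.2641)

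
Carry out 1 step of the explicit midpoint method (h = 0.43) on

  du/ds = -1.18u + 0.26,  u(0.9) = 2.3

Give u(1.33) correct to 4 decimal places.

1.5125

Midpoint: k1 = f(s_n, u_n); k2 = f(s_n + h/2, u_n + (h/2)·k1); u_{n+1} = u_n + h·k2.
s=0.900000, u=2.300000:
  k1 = f(0.900000, 2.300000) = -2.454000
  k2 = f(1.115000, 1.772390) = -1.831420
  u ← 2.300000 + 0.43·(-1.831420) = 1.512489
u(1.33) ≈ 1.5125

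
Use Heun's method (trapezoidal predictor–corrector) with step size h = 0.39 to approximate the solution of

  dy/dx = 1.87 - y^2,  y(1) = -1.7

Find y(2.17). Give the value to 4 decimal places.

Heun: k1 = f(x_n, y_n); k2 = f(x_n + h, y_n + h·k1); y_{n+1} = y_n + (h/2)·(k1 + k2).
x=1.000000, y=-1.700000:
  k1 = f(1.000000, -1.700000) = -1.020000
  k2 = f(1.390000, -2.097800) = -2.530765
  y ← -1.700000 + (0.39/2)·(-1.020000 + (-2.530765)) = -2.392399
x=1.390000, y=-2.392399:
  k1 = f(1.390000, -2.392399) = -3.853574
  k2 = f(1.780000, -3.895293) = -13.303307
  y ← -2.392399 + (0.39/2)·(-3.853574 + (-13.303307)) = -5.737991
x=1.780000, y=-5.737991:
  k1 = f(1.780000, -5.737991) = -31.054538
  k2 = f(2.170000, -17.849261) = -316.726108
  y ← -5.737991 + (0.39/2)·(-31.054538 + (-316.726108)) = -73.555217
y(2.17) ≈ -73.5552

-73.5552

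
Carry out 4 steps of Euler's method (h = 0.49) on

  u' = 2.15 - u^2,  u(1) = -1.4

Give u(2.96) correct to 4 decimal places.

Euler: u_{n+1} = u_n + h·f(x_n, u_n).
x=1.000000, u=-1.400000: f=0.190000 → u ← -1.400000 + 0.49·0.190000 = -1.306900
x=1.490000, u=-1.306900: f=0.442012 → u ← -1.306900 + 0.49·0.442012 = -1.090314
x=1.980000, u=-1.090314: f=0.961216 → u ← -1.090314 + 0.49·0.961216 = -0.619318
x=2.470000, u=-0.619318: f=1.766445 → u ← -0.619318 + 0.49·1.766445 = 0.246240
u(2.96) ≈ 0.2462

0.2462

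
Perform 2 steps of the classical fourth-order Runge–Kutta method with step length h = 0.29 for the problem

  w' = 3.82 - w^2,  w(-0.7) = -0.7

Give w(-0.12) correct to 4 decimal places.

RK4: k1 = f(t_n, w_n); k2 = f(t_n + h/2, w_n + (h/2)·k1); k3 = f(t_n + h/2, w_n + (h/2)·k2); k4 = f(t_n + h, w_n + h·k3); w_{n+1} = w_n + (h/6)·(k1 + 2k2 + 2k3 + k4).
t=-0.700000, w=-0.700000:
  k1 = f(-0.700000, -0.700000) = 3.330000
  k2 = f(-0.555000, -0.217150) = 3.772846
  k3 = f(-0.555000, -0.152937) = 3.796610
  k4 = f(-0.410000, 0.401017) = 3.659185
  w ← -0.700000 + (0.29/6)·(k1 + 2k2 + 2k3 + k4) = 0.369525
t=-0.410000, w=0.369525:
  k1 = f(-0.410000, 0.369525) = 3.683451
  k2 = f(-0.265000, 0.903625) = 3.003462
  k3 = f(-0.265000, 0.805027) = 3.171932
  k4 = f(-0.120000, 1.289385) = 2.157486
  w ← 0.369525 + (0.29/6)·(k1 + 2k2 + 2k3 + k4) = 1.248791
w(-0.12) ≈ 1.2488

1.2488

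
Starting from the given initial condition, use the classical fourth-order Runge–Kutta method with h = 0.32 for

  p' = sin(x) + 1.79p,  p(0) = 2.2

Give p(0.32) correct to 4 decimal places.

3.9617

RK4: k1 = f(x_n, p_n); k2 = f(x_n + h/2, p_n + (h/2)·k1); k3 = f(x_n + h/2, p_n + (h/2)·k2); k4 = f(x_n + h, p_n + h·k3); p_{n+1} = p_n + (h/6)·(k1 + 2k2 + 2k3 + k4).
x=0.000000, p=2.200000:
  k1 = f(0.000000, 2.200000) = 3.938000
  k2 = f(0.160000, 2.830080) = 5.225161
  k3 = f(0.160000, 3.036026) = 5.593804
  k4 = f(0.320000, 3.990017) = 7.456698
  p ← 2.200000 + (0.32/6)·(k1 + 2k2 + 2k3 + k4) = 3.961740
p(0.32) ≈ 3.9617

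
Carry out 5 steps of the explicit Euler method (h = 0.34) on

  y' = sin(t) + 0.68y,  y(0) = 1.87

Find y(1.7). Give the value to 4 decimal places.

Euler: y_{n+1} = y_n + h·f(t_n, y_n).
t=0.000000, y=1.870000: f=1.271600 → y ← 1.870000 + 0.34·1.271600 = 2.302344
t=0.340000, y=2.302344: f=1.899081 → y ← 2.302344 + 0.34·1.899081 = 2.948032
t=0.680000, y=2.948032: f=2.633454 → y ← 2.948032 + 0.34·2.633454 = 3.843406
t=1.020000, y=3.843406: f=3.465624 → y ← 3.843406 + 0.34·3.465624 = 5.021718
t=1.360000, y=5.021718: f=4.392633 → y ← 5.021718 + 0.34·4.392633 = 6.515214
y(1.7) ≈ 6.5152

6.5152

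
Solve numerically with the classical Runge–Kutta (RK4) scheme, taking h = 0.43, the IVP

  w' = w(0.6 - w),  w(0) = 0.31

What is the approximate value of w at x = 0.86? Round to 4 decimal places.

0.3850

RK4: k1 = f(x_n, w_n); k2 = f(x_n + h/2, w_n + (h/2)·k1); k3 = f(x_n + h/2, w_n + (h/2)·k2); k4 = f(x_n + h, w_n + h·k3); w_{n+1} = w_n + (h/6)·(k1 + 2k2 + 2k3 + k4).
x=0.000000, w=0.310000:
  k1 = f(0.000000, 0.310000) = 0.089900
  k2 = f(0.215000, 0.329329) = 0.089140
  k3 = f(0.215000, 0.329165) = 0.089149
  k4 = f(0.430000, 0.348334) = 0.087664
  w ← 0.310000 + (0.43/6)·(k1 + 2k2 + 2k3 + k4) = 0.348280
x=0.430000, w=0.348280:
  k1 = f(0.430000, 0.348280) = 0.087669
  k2 = f(0.645000, 0.367129) = 0.085494
  k3 = f(0.645000, 0.366661) = 0.085556
  k4 = f(0.860000, 0.385069) = 0.082763
  w ← 0.348280 + (0.43/6)·(k1 + 2k2 + 2k3 + k4) = 0.385012
w(0.86) ≈ 0.3850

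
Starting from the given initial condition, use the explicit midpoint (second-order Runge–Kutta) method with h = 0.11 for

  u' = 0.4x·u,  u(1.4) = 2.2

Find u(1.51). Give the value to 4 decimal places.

Midpoint: k1 = f(x_n, u_n); k2 = f(x_n + h/2, u_n + (h/2)·k1); u_{n+1} = u_n + h·k2.
x=1.400000, u=2.200000:
  k1 = f(1.400000, 2.200000) = 1.232000
  k2 = f(1.455000, 2.267760) = 1.319836
  u ← 2.200000 + 0.11·1.319836 = 2.345182
u(1.51) ≈ 2.3452

2.3452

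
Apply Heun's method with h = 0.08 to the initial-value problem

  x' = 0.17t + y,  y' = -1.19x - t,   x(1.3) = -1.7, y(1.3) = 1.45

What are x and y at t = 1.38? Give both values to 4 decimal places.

Heun on (x,y): k1 = f(t_n, state_n); k2 = f(t_n + h, state_n + h·k1); state_{n+1} = state_n + (h/2)·(k1 + k2).
1.300000: (-1.700000, 1.450000)
  k1 = (1.671000, 0.723000)
  predictor → (-1.566320, 1.507840)
  k2 = (1.742440, 0.483921)
  → (-1.563462, 1.498277)
(x(1.38), y(1.38)) ≈ (-1.5635, 1.4983)

-1.5635, 1.4983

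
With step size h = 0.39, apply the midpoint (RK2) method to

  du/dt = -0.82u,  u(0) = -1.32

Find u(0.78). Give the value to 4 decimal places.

Midpoint: k1 = f(t_n, u_n); k2 = f(t_n + h/2, u_n + (h/2)·k1); u_{n+1} = u_n + h·k2.
t=0.000000, u=-1.320000:
  k1 = f(0.000000, -1.320000) = 1.082400
  k2 = f(0.195000, -1.108932) = 0.909324
  u ← -1.320000 + 0.39·0.909324 = -0.965364
t=0.390000, u=-0.965364:
  k1 = f(0.390000, -0.965364) = 0.791598
  k2 = f(0.585000, -0.811002) = 0.665022
  u ← -0.965364 + 0.39·0.665022 = -0.706005
u(0.78) ≈ -0.7060

-0.7060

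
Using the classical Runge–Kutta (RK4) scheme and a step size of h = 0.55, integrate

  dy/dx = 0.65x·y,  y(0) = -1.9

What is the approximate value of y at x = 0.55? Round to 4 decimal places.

RK4: k1 = f(x_n, y_n); k2 = f(x_n + h/2, y_n + (h/2)·k1); k3 = f(x_n + h/2, y_n + (h/2)·k2); k4 = f(x_n + h, y_n + h·k3); y_{n+1} = y_n + (h/6)·(k1 + 2k2 + 2k3 + k4).
x=0.000000, y=-1.900000:
  k1 = f(0.000000, -1.900000) = 0.000000
  k2 = f(0.275000, -1.900000) = -0.339625
  k3 = f(0.275000, -1.993397) = -0.356320
  k4 = f(0.550000, -2.095976) = -0.749311
  y ← -1.900000 + (0.55/6)·(k1 + 2k2 + 2k3 + k4) = -2.096277
y(0.55) ≈ -2.0963

-2.0963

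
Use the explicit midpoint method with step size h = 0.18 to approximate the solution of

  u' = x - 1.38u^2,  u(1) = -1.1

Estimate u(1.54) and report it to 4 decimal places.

Midpoint: k1 = f(x_n, u_n); k2 = f(x_n + h/2, u_n + (h/2)·k1); u_{n+1} = u_n + h·k2.
x=1.000000, u=-1.100000:
  k1 = f(1.000000, -1.100000) = -0.669800
  k2 = f(1.090000, -1.160282) = -0.767831
  u ← -1.100000 + 0.18·(-0.767831) = -1.238210
x=1.180000, u=-1.238210:
  k1 = f(1.180000, -1.238210) = -0.935765
  k2 = f(1.270000, -1.322428) = -1.143367
  u ← -1.238210 + 0.18·(-1.143367) = -1.444016
x=1.360000, u=-1.444016:
  k1 = f(1.360000, -1.444016) = -1.517550
  k2 = f(1.450000, -1.580595) = -1.997628
  u ← -1.444016 + 0.18·(-1.997628) = -1.803589
u(1.54) ≈ -1.8036

-1.8036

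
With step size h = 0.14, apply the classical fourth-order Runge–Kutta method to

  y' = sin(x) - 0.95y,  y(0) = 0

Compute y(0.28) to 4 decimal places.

RK4: k1 = f(x_n, y_n); k2 = f(x_n + h/2, y_n + (h/2)·k1); k3 = f(x_n + h/2, y_n + (h/2)·k2); k4 = f(x_n + h, y_n + h·k3); y_{n+1} = y_n + (h/6)·(k1 + 2k2 + 2k3 + k4).
x=0.000000, y=0.000000:
  k1 = f(0.000000, 0.000000) = 0.000000
  k2 = f(0.070000, 0.000000) = 0.069943
  k3 = f(0.070000, 0.004896) = 0.065292
  k4 = f(0.140000, 0.009141) = 0.130859
  y ← 0.000000 + (0.14/6)·(k1 + 2k2 + 2k3 + k4) = 0.009364
x=0.140000, y=0.009364:
  k1 = f(0.140000, 0.009364) = 0.130647
  k2 = f(0.210000, 0.018510) = 0.190876
  k3 = f(0.210000, 0.022726) = 0.186871
  k4 = f(0.280000, 0.035526) = 0.242606
  y ← 0.009364 + (0.14/6)·(k1 + 2k2 + 2k3 + k4) = 0.035702
y(0.28) ≈ 0.0357

0.0357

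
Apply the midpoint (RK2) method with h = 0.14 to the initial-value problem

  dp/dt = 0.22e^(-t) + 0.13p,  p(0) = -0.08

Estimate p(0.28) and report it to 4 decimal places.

-0.0282

Midpoint: k1 = f(t_n, p_n); k2 = f(t_n + h/2, p_n + (h/2)·k1); p_{n+1} = p_n + h·k2.
t=0.000000, p=-0.080000:
  k1 = f(0.000000, -0.080000) = 0.209600
  k2 = f(0.070000, -0.065328) = 0.196634
  p ← -0.080000 + 0.14·0.196634 = -0.052471
t=0.140000, p=-0.052471:
  k1 = f(0.140000, -0.052471) = 0.184438
  k2 = f(0.210000, -0.039561) = 0.173186
  p ← -0.052471 + 0.14·0.173186 = -0.028225
p(0.28) ≈ -0.0282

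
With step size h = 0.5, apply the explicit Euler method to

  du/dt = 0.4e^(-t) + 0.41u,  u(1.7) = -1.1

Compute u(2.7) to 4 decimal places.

Euler: u_{n+1} = u_n + h·f(t_n, u_n).
t=1.700000, u=-1.100000: f=-0.377927 → u ← -1.100000 + 0.5·(-0.377927) = -1.288963
t=2.200000, u=-1.288963: f=-0.484154 → u ← -1.288963 + 0.5·(-0.484154) = -1.531040
u(2.7) ≈ -1.5310

-1.5310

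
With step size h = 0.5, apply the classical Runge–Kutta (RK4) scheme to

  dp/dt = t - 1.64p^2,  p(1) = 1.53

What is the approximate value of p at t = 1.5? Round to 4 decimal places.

RK4: k1 = f(t_n, p_n); k2 = f(t_n + h/2, p_n + (h/2)·k1); k3 = f(t_n + h/2, p_n + (h/2)·k2); k4 = f(t_n + h, p_n + h·k3); p_{n+1} = p_n + (h/6)·(k1 + 2k2 + 2k3 + k4).
t=1.000000, p=1.530000:
  k1 = f(1.000000, 1.530000) = -2.839076
  k2 = f(1.250000, 0.820231) = 0.146643
  k3 = f(1.250000, 1.566661) = -2.775258
  k4 = f(1.500000, 0.142371) = 1.466758
  p ← 1.530000 + (0.5/6)·(k1 + 2k2 + 2k3 + k4) = 0.977538
p(1.5) ≈ 0.9775

0.9775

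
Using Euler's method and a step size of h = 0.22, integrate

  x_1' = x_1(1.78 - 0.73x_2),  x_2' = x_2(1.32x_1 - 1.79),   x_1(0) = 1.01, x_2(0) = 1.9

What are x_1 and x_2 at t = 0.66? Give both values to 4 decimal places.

Euler on (x_1,x_2): x_1_{n+1} = x_1_n + h·x_1', x_2_{n+1} = x_2_n + h·x_2'.
0.000000: (1.010000, 1.900000); f=(0.396930, -0.867920) → (1.097325, 1.709058)
0.220000: (1.097325, 1.709058); f=(0.584202, -0.583697) → (1.225849, 1.580644)
0.440000: (1.225849, 1.580644); f=(0.767541, -0.271680) → (1.394708, 1.520875)
(x_1(0.66), x_2(0.66)) ≈ (1.3947, 1.5209)

1.3947, 1.5209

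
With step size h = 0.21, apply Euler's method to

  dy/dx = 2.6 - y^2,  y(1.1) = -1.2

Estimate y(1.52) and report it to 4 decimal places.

Euler: y_{n+1} = y_n + h·f(x_n, y_n).
x=1.100000, y=-1.200000: f=1.160000 → y ← -1.200000 + 0.21·1.160000 = -0.956400
x=1.310000, y=-0.956400: f=1.685299 → y ← -0.956400 + 0.21·1.685299 = -0.602487
y(1.52) ≈ -0.6025

-0.6025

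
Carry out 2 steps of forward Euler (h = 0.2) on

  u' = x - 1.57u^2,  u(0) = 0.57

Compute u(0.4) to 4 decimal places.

0.4392

Euler: u_{n+1} = u_n + h·f(x_n, u_n).
x=0.000000, u=0.570000: f=-0.510093 → u ← 0.570000 + 0.2·(-0.510093) = 0.467981
x=0.200000, u=0.467981: f=-0.143840 → u ← 0.467981 + 0.2·(-0.143840) = 0.439213
u(0.4) ≈ 0.4392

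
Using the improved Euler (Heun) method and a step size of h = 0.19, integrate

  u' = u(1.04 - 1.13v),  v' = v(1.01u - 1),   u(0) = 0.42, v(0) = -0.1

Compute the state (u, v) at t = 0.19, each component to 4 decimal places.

0.5215, -0.0904

Heun on (u,v): k1 = f(t_n, state_n); k2 = f(t_n + h, state_n + h·k1); state_{n+1} = state_n + (h/2)·(k1 + k2).
0.000000: (0.420000, -0.100000)
  k1 = (0.484260, 0.057580)
  predictor → (0.512009, -0.089060)
  k2 = (0.584017, 0.043004)
  → (0.521486, -0.090444)
(u(0.19), v(0.19)) ≈ (0.5215, -0.0904)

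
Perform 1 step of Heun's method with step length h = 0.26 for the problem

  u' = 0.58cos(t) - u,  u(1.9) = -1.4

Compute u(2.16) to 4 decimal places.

Heun: k1 = f(t_n, u_n); k2 = f(t_n + h, u_n + h·k1); u_{n+1} = u_n + (h/2)·(k1 + k2).
t=1.900000, u=-1.400000:
  k1 = f(1.900000, -1.400000) = 1.212492
  k2 = f(2.160000, -1.084752) = 0.762447
  u ← -1.400000 + (0.26/2)·(1.212492 + 0.762447) = -1.143258
u(2.16) ≈ -1.1433

-1.1433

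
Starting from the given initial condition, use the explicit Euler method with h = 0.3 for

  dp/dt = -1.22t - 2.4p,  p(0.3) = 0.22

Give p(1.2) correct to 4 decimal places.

Euler: p_{n+1} = p_n + h·f(t_n, p_n).
t=0.300000, p=0.220000: f=-0.894000 → p ← 0.220000 + 0.3·(-0.894000) = -0.048200
t=0.600000, p=-0.048200: f=-0.616320 → p ← -0.048200 + 0.3·(-0.616320) = -0.233096
t=0.900000, p=-0.233096: f=-0.538570 → p ← -0.233096 + 0.3·(-0.538570) = -0.394667
p(1.2) ≈ -0.3947

-0.3947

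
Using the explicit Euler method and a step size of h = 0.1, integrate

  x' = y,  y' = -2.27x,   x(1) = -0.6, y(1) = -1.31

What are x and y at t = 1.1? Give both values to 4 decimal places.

Euler on (x,y): x_{n+1} = x_n + h·x', y_{n+1} = y_n + h·y'.
1.000000: (-0.600000, -1.310000); f=(-1.310000, 1.362000) → (-0.731000, -1.173800)
(x(1.1), y(1.1)) ≈ (-0.7310, -1.1738)

-0.7310, -1.1738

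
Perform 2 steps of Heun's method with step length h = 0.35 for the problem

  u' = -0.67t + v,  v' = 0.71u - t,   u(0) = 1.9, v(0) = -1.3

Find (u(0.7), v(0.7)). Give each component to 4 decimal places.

1.0757, -0.8113

Heun on (u,v): k1 = f(t_n, state_n); k2 = f(t_n + h, state_n + h·k1); state_{n+1} = state_n + (h/2)·(k1 + k2).
0.000000: (1.900000, -1.300000)
  k1 = (-1.300000, 1.349000)
  predictor → (1.445000, -0.827850)
  k2 = (-1.062350, 0.675950)
  → (1.486589, -0.945634)
0.350000: (1.486589, -0.945634)
  k1 = (-1.180134, 0.705478)
  predictor → (1.073542, -0.698716)
  k2 = (-1.167716, 0.062215)
  → (1.075715, -0.811288)
(u(0.7), v(0.7)) ≈ (1.0757, -0.8113)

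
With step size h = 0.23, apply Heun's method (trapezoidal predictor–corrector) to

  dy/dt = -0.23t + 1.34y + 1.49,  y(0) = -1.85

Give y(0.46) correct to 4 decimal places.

Heun: k1 = f(t_n, y_n); k2 = f(t_n + h, y_n + h·k1); y_{n+1} = y_n + (h/2)·(k1 + k2).
t=0.000000, y=-1.850000:
  k1 = f(0.000000, -1.850000) = -0.989000
  k2 = f(0.230000, -2.077470) = -1.346710
  y ← -1.850000 + (0.23/2)·(-0.989000 + (-1.346710)) = -2.118607
t=0.230000, y=-2.118607:
  k1 = f(0.230000, -2.118607) = -1.401833
  k2 = f(0.460000, -2.441028) = -1.886778
  y ← -2.118607 + (0.23/2)·(-1.401833 + (-1.886778)) = -2.496797
y(0.46) ≈ -2.4968

-2.4968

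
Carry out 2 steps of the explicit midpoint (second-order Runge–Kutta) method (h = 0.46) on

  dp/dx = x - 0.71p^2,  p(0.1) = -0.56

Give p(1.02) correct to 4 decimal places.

Midpoint: k1 = f(x_n, p_n); k2 = f(x_n + h/2, p_n + (h/2)·k1); p_{n+1} = p_n + h·k2.
x=0.100000, p=-0.560000:
  k1 = f(0.100000, -0.560000) = -0.122656
  k2 = f(0.330000, -0.588211) = 0.084346
  p ← -0.560000 + 0.46·0.084346 = -0.521201
x=0.560000, p=-0.521201:
  k1 = f(0.560000, -0.521201) = 0.367128
  k2 = f(0.790000, -0.436762) = 0.654560
  p ← -0.521201 + 0.46·0.654560 = -0.220103
p(1.02) ≈ -0.2201

-0.2201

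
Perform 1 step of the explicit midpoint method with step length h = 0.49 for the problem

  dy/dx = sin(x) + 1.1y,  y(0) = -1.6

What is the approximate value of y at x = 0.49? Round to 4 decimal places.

-2.5760

Midpoint: k1 = f(x_n, y_n); k2 = f(x_n + h/2, y_n + (h/2)·k1); y_{n+1} = y_n + h·k2.
x=0.000000, y=-1.600000:
  k1 = f(0.000000, -1.600000) = -1.760000
  k2 = f(0.245000, -2.031200) = -1.991764
  y ← -1.600000 + 0.49·(-1.991764) = -2.575964
y(0.49) ≈ -2.5760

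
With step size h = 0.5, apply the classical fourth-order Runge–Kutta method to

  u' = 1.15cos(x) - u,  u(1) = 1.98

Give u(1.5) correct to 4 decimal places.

RK4: k1 = f(x_n, u_n); k2 = f(x_n + h/2, u_n + (h/2)·k1); k3 = f(x_n + h/2, u_n + (h/2)·k2); k4 = f(x_n + h, u_n + h·k3); u_{n+1} = u_n + (h/6)·(k1 + 2k2 + 2k3 + k4).
x=1.000000, u=1.980000:
  k1 = f(1.000000, 1.980000) = -1.358652
  k2 = f(1.250000, 1.640337) = -1.277716
  k3 = f(1.250000, 1.660571) = -1.297950
  k4 = f(1.500000, 1.331025) = -1.249677
  u ← 1.980000 + (0.5/6)·(k1 + 2k2 + 2k3 + k4) = 1.333361
u(1.5) ≈ 1.3334

1.3334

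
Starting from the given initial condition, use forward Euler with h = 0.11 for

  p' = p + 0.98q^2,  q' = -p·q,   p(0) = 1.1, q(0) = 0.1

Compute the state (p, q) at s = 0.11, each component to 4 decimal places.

Euler on (p,q): p_{n+1} = p_n + h·p', q_{n+1} = q_n + h·q'.
0.000000: (1.100000, 0.100000); f=(1.109800, -0.110000) → (1.222078, 0.087900)
(p(0.11), q(0.11)) ≈ (1.2221, 0.0879)

1.2221, 0.0879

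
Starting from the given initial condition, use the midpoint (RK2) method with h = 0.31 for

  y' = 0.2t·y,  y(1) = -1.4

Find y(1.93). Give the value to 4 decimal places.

-1.8356

Midpoint: k1 = f(t_n, y_n); k2 = f(t_n + h/2, y_n + (h/2)·k1); y_{n+1} = y_n + h·k2.
t=1.000000, y=-1.400000:
  k1 = f(1.000000, -1.400000) = -0.280000
  k2 = f(1.155000, -1.443400) = -0.333425
  y ← -1.400000 + 0.31·(-0.333425) = -1.503362
t=1.310000, y=-1.503362:
  k1 = f(1.310000, -1.503362) = -0.393881
  k2 = f(1.465000, -1.564413) = -0.458373
  y ← -1.503362 + 0.31·(-0.458373) = -1.645458
t=1.620000, y=-1.645458:
  k1 = f(1.620000, -1.645458) = -0.533128
  k2 = f(1.775000, -1.728092) = -0.613473
  y ← -1.645458 + 0.31·(-0.613473) = -1.835634
y(1.93) ≈ -1.8356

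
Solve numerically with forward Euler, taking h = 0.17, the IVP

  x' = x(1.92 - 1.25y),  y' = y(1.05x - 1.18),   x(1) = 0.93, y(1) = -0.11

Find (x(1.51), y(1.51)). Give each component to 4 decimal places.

2.2852, -0.1197

Euler on (x,y): x_{n+1} = x_n + h·x', y_{n+1} = y_n + h·y'.
1.000000: (0.930000, -0.110000); f=(1.913475, 0.022385) → (1.255291, -0.106195)
1.170000: (1.255291, -0.106195); f=(2.576790, -0.014661) → (1.693345, -0.108687)
1.340000: (1.693345, -0.108687); f=(3.481278, -0.064996) → (2.285162, -0.119736)
(x(1.51), y(1.51)) ≈ (2.2852, -0.1197)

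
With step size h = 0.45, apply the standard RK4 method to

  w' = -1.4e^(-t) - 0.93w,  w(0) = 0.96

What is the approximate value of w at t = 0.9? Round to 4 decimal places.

RK4: k1 = f(t_n, w_n); k2 = f(t_n + h/2, w_n + (h/2)·k1); k3 = f(t_n + h/2, w_n + (h/2)·k2); k4 = f(t_n + h, w_n + h·k3); w_{n+1} = w_n + (h/6)·(k1 + 2k2 + 2k3 + k4).
t=0.000000, w=0.960000:
  k1 = f(0.000000, 0.960000) = -2.292800
  k2 = f(0.225000, 0.444120) = -1.530954
  k3 = f(0.225000, 0.615535) = -1.690371
  k4 = f(0.450000, 0.199333) = -1.078059
  w ← 0.960000 + (0.45/6)·(k1 + 2k2 + 2k3 + k4) = 0.223987
t=0.450000, w=0.223987:
  k1 = f(0.450000, 0.223987) = -1.100987
  k2 = f(0.675000, -0.023735) = -0.690745
  k3 = f(0.675000, 0.068569) = -0.776588
  k4 = f(0.900000, -0.125478) = -0.452503
  w ← 0.223987 + (0.45/6)·(k1 + 2k2 + 2k3 + k4) = -0.112625
w(0.9) ≈ -0.1126

-0.1126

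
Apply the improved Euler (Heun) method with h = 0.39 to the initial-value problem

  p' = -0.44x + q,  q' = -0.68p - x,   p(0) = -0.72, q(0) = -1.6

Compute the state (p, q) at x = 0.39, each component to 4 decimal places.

Heun on (p,q): k1 = f(x_n, state_n); k2 = f(x_n + h, state_n + h·k1); state_{n+1} = state_n + (h/2)·(k1 + k2).
0.000000: (-0.720000, -1.600000)
  k1 = (-1.600000, 0.489600)
  predictor → (-1.344000, -1.409056)
  k2 = (-1.580656, 0.523920)
  → (-1.340228, -1.402364)
(p(0.39), q(0.39)) ≈ (-1.3402, -1.4024)

-1.3402, -1.4024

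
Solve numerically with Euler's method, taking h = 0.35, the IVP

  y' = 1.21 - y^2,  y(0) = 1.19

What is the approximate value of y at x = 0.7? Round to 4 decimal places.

Euler: y_{n+1} = y_n + h·f(x_n, y_n).
x=0.000000, y=1.190000: f=-0.206100 → y ← 1.190000 + 0.35·(-0.206100) = 1.117865
x=0.350000, y=1.117865: f=-0.039622 → y ← 1.117865 + 0.35·(-0.039622) = 1.103997
y(0.7) ≈ 1.1040

1.1040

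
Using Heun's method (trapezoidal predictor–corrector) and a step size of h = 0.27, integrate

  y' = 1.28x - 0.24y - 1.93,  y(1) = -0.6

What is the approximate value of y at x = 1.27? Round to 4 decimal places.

Heun: k1 = f(x_n, y_n); k2 = f(x_n + h, y_n + h·k1); y_{n+1} = y_n + (h/2)·(k1 + k2).
x=1.000000, y=-0.600000:
  k1 = f(1.000000, -0.600000) = -0.506000
  k2 = f(1.270000, -0.736620) = -0.127611
  y ← -0.600000 + (0.27/2)·(-0.506000 + (-0.127611)) = -0.685538
y(1.27) ≈ -0.6855

-0.6855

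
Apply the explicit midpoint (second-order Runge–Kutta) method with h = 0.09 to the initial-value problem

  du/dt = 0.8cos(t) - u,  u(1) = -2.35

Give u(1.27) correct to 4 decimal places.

Midpoint: k1 = f(t_n, u_n); k2 = f(t_n + h/2, u_n + (h/2)·k1); u_{n+1} = u_n + h·k2.
t=1.000000, u=-2.350000:
  k1 = f(1.000000, -2.350000) = 2.782242
  k2 = f(1.045000, -2.224799) = 2.626321
  u ← -2.350000 + 0.09·2.626321 = -2.113631
t=1.090000, u=-2.113631:
  k1 = f(1.090000, -2.113631) = 2.483619
  k2 = f(1.135000, -2.001868) = 2.339574
  u ← -2.113631 + 0.09·2.339574 = -1.903069
t=1.180000, u=-1.903069:
  k1 = f(1.180000, -1.903069) = 2.207809
  k2 = f(1.225000, -1.803718) = 2.074875
  u ← -1.903069 + 0.09·2.074875 = -1.716331
u(1.27) ≈ -1.7163

-1.7163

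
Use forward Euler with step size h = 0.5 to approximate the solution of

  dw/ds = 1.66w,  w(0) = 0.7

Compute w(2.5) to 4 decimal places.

14.3666

Euler: w_{n+1} = w_n + h·f(s_n, w_n).
s=0.000000, w=0.700000: f=1.162000 → w ← 0.700000 + 0.5·1.162000 = 1.281000
s=0.500000, w=1.281000: f=2.126460 → w ← 1.281000 + 0.5·2.126460 = 2.344230
s=1.000000, w=2.344230: f=3.891422 → w ← 2.344230 + 0.5·3.891422 = 4.289941
s=1.500000, w=4.289941: f=7.121302 → w ← 4.289941 + 0.5·7.121302 = 7.850592
s=2.000000, w=7.850592: f=13.031982 → w ← 7.850592 + 0.5·13.031982 = 14.366583
w(2.5) ≈ 14.3666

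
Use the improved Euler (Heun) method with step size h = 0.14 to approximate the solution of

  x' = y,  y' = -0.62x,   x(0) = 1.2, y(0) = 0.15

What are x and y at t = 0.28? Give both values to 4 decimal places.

Heun on (x,y): k1 = f(t_n, state_n); k2 = f(t_n + h, state_n + h·k1); state_{n+1} = state_n + (h/2)·(k1 + k2).
0.000000: (1.200000, 0.150000)
  k1 = (0.150000, -0.744000)
  predictor → (1.221000, 0.045840)
  k2 = (0.045840, -0.757020)
  → (1.213709, 0.044929)
0.140000: (1.213709, 0.044929)
  k1 = (0.044929, -0.752499)
  predictor → (1.219999, -0.060421)
  k2 = (-0.060421, -0.756399)
  → (1.212624, -0.060694)
(x(0.28), y(0.28)) ≈ (1.2126, -0.0607)

1.2126, -0.0607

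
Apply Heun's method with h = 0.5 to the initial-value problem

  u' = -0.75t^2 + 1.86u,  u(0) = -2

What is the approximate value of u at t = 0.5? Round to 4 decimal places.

Heun: k1 = f(t_n, u_n); k2 = f(t_n + h, u_n + h·k1); u_{n+1} = u_n + (h/2)·(k1 + k2).
t=0.000000, u=-2.000000:
  k1 = f(0.000000, -2.000000) = -3.720000
  k2 = f(0.500000, -3.860000) = -7.367100
  u ← -2.000000 + (0.5/2)·(-3.720000 + (-7.367100)) = -4.771775
u(0.5) ≈ -4.7718

-4.7718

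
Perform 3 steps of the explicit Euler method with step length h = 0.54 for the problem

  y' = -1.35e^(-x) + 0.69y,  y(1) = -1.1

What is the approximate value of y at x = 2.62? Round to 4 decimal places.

-3.6555

Euler: y_{n+1} = y_n + h·f(x_n, y_n).
x=1.000000, y=-1.100000: f=-1.255637 → y ← -1.100000 + 0.54·(-1.255637) = -1.778044
x=1.540000, y=-1.778044: f=-1.516265 → y ← -1.778044 + 0.54·(-1.516265) = -2.596827
x=2.080000, y=-2.596827: f=-1.960467 → y ← -2.596827 + 0.54·(-1.960467) = -3.655479
y(2.62) ≈ -3.6555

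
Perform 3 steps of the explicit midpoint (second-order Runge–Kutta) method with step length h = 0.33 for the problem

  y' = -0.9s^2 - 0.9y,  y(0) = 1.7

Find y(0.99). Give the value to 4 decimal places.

Midpoint: k1 = f(s_n, y_n); k2 = f(s_n + h/2, y_n + (h/2)·k1); y_{n+1} = y_n + h·k2.
s=0.000000, y=1.700000:
  k1 = f(0.000000, 1.700000) = -1.530000
  k2 = f(0.165000, 1.447550) = -1.327298
  y ← 1.700000 + 0.33·(-1.327298) = 1.261992
s=0.330000, y=1.261992:
  k1 = f(0.330000, 1.261992) = -1.233803
  k2 = f(0.495000, 1.058414) = -1.173095
  y ← 1.261992 + 0.33·(-1.173095) = 0.874870
s=0.660000, y=0.874870:
  k1 = f(0.660000, 0.874870) = -1.179423
  k2 = f(0.825000, 0.680265) = -1.224801
  y ← 0.874870 + 0.33·(-1.224801) = 0.470686
y(0.99) ≈ 0.4707

0.4707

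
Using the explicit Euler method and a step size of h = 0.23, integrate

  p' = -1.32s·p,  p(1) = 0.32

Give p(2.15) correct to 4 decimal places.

Euler: p_{n+1} = p_n + h·f(s_n, p_n).
s=1.000000, p=0.320000: f=-0.422400 → p ← 0.320000 + 0.23·(-0.422400) = 0.222848
s=1.230000, p=0.222848: f=-0.361816 → p ← 0.222848 + 0.23·(-0.361816) = 0.139630
s=1.460000, p=0.139630: f=-0.269096 → p ← 0.139630 + 0.23·(-0.269096) = 0.077738
s=1.690000, p=0.077738: f=-0.173419 → p ← 0.077738 + 0.23·(-0.173419) = 0.037852
s=1.920000, p=0.037852: f=-0.095932 → p ← 0.037852 + 0.23·(-0.095932) = 0.015788
p(2.15) ≈ 0.0158

0.0158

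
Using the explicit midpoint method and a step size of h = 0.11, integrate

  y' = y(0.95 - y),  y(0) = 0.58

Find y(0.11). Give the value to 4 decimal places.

Midpoint: k1 = f(t_n, y_n); k2 = f(t_n + h/2, y_n + (h/2)·k1); y_{n+1} = y_n + h·k2.
t=0.000000, y=0.580000:
  k1 = f(0.000000, 0.580000) = 0.214600
  k2 = f(0.055000, 0.591803) = 0.211982
  y ← 0.580000 + 0.11·0.211982 = 0.603318
y(0.11) ≈ 0.6033

0.6033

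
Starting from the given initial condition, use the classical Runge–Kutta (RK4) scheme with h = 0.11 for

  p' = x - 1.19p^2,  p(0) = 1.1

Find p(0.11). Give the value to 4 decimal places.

0.9671

RK4: k1 = f(x_n, p_n); k2 = f(x_n + h/2, p_n + (h/2)·k1); k3 = f(x_n + h/2, p_n + (h/2)·k2); k4 = f(x_n + h, p_n + h·k3); p_{n+1} = p_n + (h/6)·(k1 + 2k2 + 2k3 + k4).
x=0.000000, p=1.100000:
  k1 = f(0.000000, 1.100000) = -1.439900
  k2 = f(0.055000, 1.020806) = -1.185032
  k3 = f(0.055000, 1.034823) = -1.219322
  k4 = f(0.110000, 0.965875) = -1.000167
  p ← 1.100000 + (0.11/6)·(k1 + 2k2 + 2k3 + k4) = 0.967106
p(0.11) ≈ 0.9671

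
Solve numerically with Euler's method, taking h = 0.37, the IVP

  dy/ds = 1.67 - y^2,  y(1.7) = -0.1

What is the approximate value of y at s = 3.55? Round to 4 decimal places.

1.2922

Euler: y_{n+1} = y_n + h·f(s_n, y_n).
s=1.700000, y=-0.100000: f=1.660000 → y ← -0.100000 + 0.37·1.660000 = 0.514200
s=2.070000, y=0.514200: f=1.405598 → y ← 0.514200 + 0.37·1.405598 = 1.034271
s=2.440000, y=1.034271: f=0.600283 → y ← 1.034271 + 0.37·0.600283 = 1.256376
s=2.810000, y=1.256376: f=0.091519 → y ← 1.256376 + 0.37·0.091519 = 1.290238
s=3.180000, y=1.290238: f=0.005285 → y ← 1.290238 + 0.37·0.005285 = 1.292194
y(3.55) ≈ 1.2922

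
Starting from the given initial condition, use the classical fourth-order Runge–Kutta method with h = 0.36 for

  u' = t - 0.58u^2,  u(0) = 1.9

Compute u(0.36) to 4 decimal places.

RK4: k1 = f(t_n, u_n); k2 = f(t_n + h/2, u_n + (h/2)·k1); k3 = f(t_n + h/2, u_n + (h/2)·k2); k4 = f(t_n + h, u_n + h·k3); u_{n+1} = u_n + (h/6)·(k1 + 2k2 + 2k3 + k4).
t=0.000000, u=1.900000:
  k1 = f(0.000000, 1.900000) = -2.093800
  k2 = f(0.180000, 1.523116) = -1.165532
  k3 = f(0.180000, 1.690204) = -1.476939
  k4 = f(0.360000, 1.368302) = -0.725905
  u ← 1.900000 + (0.36/6)·(k1 + 2k2 + 2k3 + k4) = 1.413721
u(0.36) ≈ 1.4137

1.4137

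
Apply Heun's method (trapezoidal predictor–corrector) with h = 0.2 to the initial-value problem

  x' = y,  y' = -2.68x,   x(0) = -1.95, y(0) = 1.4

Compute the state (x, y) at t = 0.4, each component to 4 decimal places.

Heun on (x,y): k1 = f(t_n, state_n); k2 = f(t_n + h, state_n + h·k1); state_{n+1} = state_n + (h/2)·(k1 + k2).
0.000000: (-1.950000, 1.400000)
  k1 = (1.400000, 5.226000)
  predictor → (-1.670000, 2.445200)
  k2 = (2.445200, 4.475600)
  → (-1.565480, 2.370160)
0.200000: (-1.565480, 2.370160)
  k1 = (2.370160, 4.195486)
  predictor → (-1.091448, 3.209257)
  k2 = (3.209257, 2.925081)
  → (-1.007538, 3.082217)
(x(0.4), y(0.4)) ≈ (-1.0075, 3.0822)

-1.0075, 3.0822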